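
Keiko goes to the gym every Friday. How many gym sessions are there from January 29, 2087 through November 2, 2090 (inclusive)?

January 29, 2087 is a Wednesday.
From January 29, 2087 to November 2, 2090 is 1374 days inclusive.
1374 = 7 × 196 + 2, so there are 196 full weeks plus 2 extra days.
Each full week contributes one Friday: 196 so far.
The 2 extra days are Wednesday, Thursday — none qualify.
Total: 196 + 0 = 196.

196 Fridays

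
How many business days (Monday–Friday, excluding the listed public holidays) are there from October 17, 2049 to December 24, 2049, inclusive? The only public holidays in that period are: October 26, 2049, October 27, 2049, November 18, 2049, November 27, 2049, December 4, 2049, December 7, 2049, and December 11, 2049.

46 business days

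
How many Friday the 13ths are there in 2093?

The 13th falls on a Friday when the month's 13th has weekday Fri.
Jan 13 is Tue; Feb 13 is Fri ✓; Mar 13 is Fri ✓; Apr 13 is Mon; May 13 is Wed; Jun 13 is Sat; Jul 13 is Mon; Aug 13 is Thu; Sep 13 is Sun; Oct 13 is Tue; Nov 13 is Fri ✓; Dec 13 is Sun.
Friday the 13ths: Feb, Mar, Nov.

3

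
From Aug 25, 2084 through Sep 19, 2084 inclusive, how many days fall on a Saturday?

4 Saturdays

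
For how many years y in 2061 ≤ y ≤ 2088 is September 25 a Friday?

4

Day of week of September 25 in each year:
2061: Sun, 2062: Mon, 2063: Tue, 2064: Thu, 2065: Fri ✓, 2066: Sat, 2067: Sun, 2068: Tue, 2069: Wed, 2070: Thu, 2071: Fri ✓, 2072: Sun, 2073: Mon, 2074: Tue, 2075: Wed, 2076: Fri ✓, 2077: Sat, 2078: Sun, 2079: Mon, 2080: Wed, 2081: Thu, 2082: Fri ✓, 2083: Sat, 2084: Mon, 2085: Tue, 2086: Wed, 2087: Thu, 2088: Sat
Fridays: 2065, 2071, 2076, 2082.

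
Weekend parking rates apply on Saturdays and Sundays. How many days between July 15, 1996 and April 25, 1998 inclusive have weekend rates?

July 15, 1996 is a Monday.
The range spans 650 days (inclusive of both endpoints).
650 = 7 × 92 + 6, so there are 92 full weeks plus 6 extra days.
Each full week contributes 2 weekend days (Sat, Sun): 92 × 2 = 184.
The 6 extra days are Monday, Tuesday, Wednesday, Thursday, Friday, Saturday — 1 of them qualifies.
Total: 184 + 1 = 185.

185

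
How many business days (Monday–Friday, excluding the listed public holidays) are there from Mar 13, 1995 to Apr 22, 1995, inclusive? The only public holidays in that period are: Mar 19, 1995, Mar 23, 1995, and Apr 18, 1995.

28 business days

Mar 13, 1995 is a Monday.
That's 41 days from start to end, counting both.
41 = 7 × 5 + 6, so there are 5 full weeks plus 6 extra days.
Each full week contributes 5 weekdays (Mon–Fri): 5 × 5 = 25.
The 6 extra days are Mon, Tue, Wed, Thu, Fri, Sat — 5 of them qualify.
Total: 25 + 5 = 30.
Holidays: Mar 19, 1995 (Sun); Mar 23, 1995 (Thu); Apr 18, 1995 (Tue).
2 of the 3 holidays fall on weekdays; the rest are weekends and were already excluded.
Business days: 30 − 2 = 28.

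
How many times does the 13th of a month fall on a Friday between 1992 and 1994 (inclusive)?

Friday-the-13ths by year:
1992: Mar, Nov
1993: Aug
1994: May

4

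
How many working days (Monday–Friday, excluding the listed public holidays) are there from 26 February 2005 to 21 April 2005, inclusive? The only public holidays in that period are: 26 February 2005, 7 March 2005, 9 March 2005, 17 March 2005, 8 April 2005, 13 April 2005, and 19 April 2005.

33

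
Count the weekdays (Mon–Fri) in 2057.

2057-01-01 is a Monday.
The range spans 365 days (inclusive of both endpoints).
365 = 7 × 52 + 1, so there are 52 full weeks plus 1 extra day.
Each full week contributes 5 weekdays (Mon–Fri): 52 × 5 = 260.
The 1 extra day is Mon — 1 of them qualifies.
Total: 260 + 1 = 261.

261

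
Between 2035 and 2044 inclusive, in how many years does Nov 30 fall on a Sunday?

2

Day of week of November 30 in each year:
2035: Fri, 2036: Sun ✓, 2037: Mon, 2038: Tue, 2039: Wed, 2040: Fri, 2041: Sat, 2042: Sun ✓, 2043: Mon, 2044: Wed
Sundays: 2036, 2042.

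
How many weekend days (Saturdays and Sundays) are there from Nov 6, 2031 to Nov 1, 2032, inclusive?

104

Nov 6, 2031 is a Thursday.
From Nov 6, 2031 to Nov 1, 2032 is 362 days inclusive.
362 = 7 × 51 + 5, so there are 51 full weeks plus 5 extra days.
Each full week contributes 2 weekend days (Sat, Sun): 51 × 2 = 102.
The 5 extra days are Thu, Fri, Sat, Sun, Mon — 2 of them qualify.
Total: 102 + 2 = 104.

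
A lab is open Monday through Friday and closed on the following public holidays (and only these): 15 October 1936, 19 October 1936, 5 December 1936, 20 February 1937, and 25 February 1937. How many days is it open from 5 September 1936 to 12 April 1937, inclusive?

5 September 1936 is a Saturday.
From 5 September 1936 to 12 April 1937 is 220 days inclusive.
220 = 7 × 31 + 3, so there are 31 full weeks plus 3 extra days.
Each full week contributes 5 weekdays (Mon–Fri): 31 × 5 = 155.
The 3 extra days are Sat, Sun, Mon — 1 of them qualifies.
Total: 155 + 1 = 156.
Holidays: 15 October 1936 (Thu); 19 October 1936 (Mon); 5 December 1936 (Sat); 20 February 1937 (Sat); 25 February 1937 (Thu).
3 of the 5 holidays fall on weekdays; the rest are weekends and were already excluded.
Business days: 156 − 3 = 153.

153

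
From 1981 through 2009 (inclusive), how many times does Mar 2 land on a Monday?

5

Day of week of March 2 in each year:
1981: Mon ✓, 1982: Tue, 1983: Wed, 1984: Fri, 1985: Sat, 1986: Sun, 1987: Mon ✓, 1988: Wed, 1989: Thu, 1990: Fri, 1991: Sat, 1992: Mon ✓, 1993: Tue, 1994: Wed, 1995: Thu, 1996: Sat, 1997: Sun, 1998: Mon ✓, 1999: Tue, 2000: Thu, 2001: Fri, 2002: Sat, 2003: Sun, 2004: Tue, 2005: Wed, 2006: Thu, 2007: Fri, 2008: Sun, 2009: Mon ✓
Mondays: 1981, 1987, 1992, 1998, 2009.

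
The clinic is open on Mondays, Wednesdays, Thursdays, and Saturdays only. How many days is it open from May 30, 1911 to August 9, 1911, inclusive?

41

May 30, 1911 is a Tuesday.
From May 30, 1911 to August 9, 1911 is 72 days inclusive.
72 = 7 × 10 + 2, so there are 10 full weeks plus 2 extra days.
Each full week contributes 4 days from the set (Mon, Wed, Thu, Sat): 10 × 4 = 40.
The 2 extra days are Tuesday, Wednesday — 1 of them qualifies.
Total: 40 + 1 = 41.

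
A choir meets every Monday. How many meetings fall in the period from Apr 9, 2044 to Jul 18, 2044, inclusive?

15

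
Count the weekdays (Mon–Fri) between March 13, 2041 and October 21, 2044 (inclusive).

943 weekdays

March 13, 2041 is a Wednesday.
From March 13, 2041 to October 21, 2044 is 1319 days inclusive.
1319 = 7 × 188 + 3, so there are 188 full weeks plus 3 extra days.
Each full week contributes 5 weekdays (Mon–Fri): 188 × 5 = 940.
The 3 extra days are Wed, Thu, Fri — 3 of them qualify.
Total: 940 + 3 = 943.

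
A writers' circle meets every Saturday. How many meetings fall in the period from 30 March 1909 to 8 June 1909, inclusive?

30 March 1909 is a Tuesday.
That's 71 days from start to end, counting both.
71 = 7 × 10 + 1, so there are 10 full weeks plus 1 extra day.
Each full week contributes one Saturday: 10 so far.
The 1 extra day is Tuesday — none qualify.
Total: 10 + 0 = 10.

10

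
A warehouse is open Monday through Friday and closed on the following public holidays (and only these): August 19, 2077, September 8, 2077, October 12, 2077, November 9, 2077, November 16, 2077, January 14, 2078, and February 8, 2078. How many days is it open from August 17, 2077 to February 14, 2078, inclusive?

August 17, 2077 is a Tuesday.
The range spans 182 days (inclusive of both endpoints).
182 = 7 × 26, so the span is exactly 26 full weeks.
Each full week contributes 5 weekdays (Mon–Fri): 26 × 5 = 130.
Total: 130.
Holidays: August 19, 2077 (Thu); September 8, 2077 (Wed); October 12, 2077 (Tue); November 9, 2077 (Tue); November 16, 2077 (Tue); January 14, 2078 (Fri); February 8, 2078 (Tue).
All 7 holidays fall on weekdays, so subtract 7.
Business days: 130 − 7 = 123.

123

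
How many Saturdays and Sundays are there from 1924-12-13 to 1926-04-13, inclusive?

1924-12-13 is a Saturday.
The range spans 487 days (inclusive of both endpoints).
487 = 7 × 69 + 4, so there are 69 full weeks plus 4 extra days.
Each full week contributes 2 weekend days (Sat, Sun): 69 × 2 = 138.
The 4 extra days are Saturday, Sunday, Monday, Tuesday — 2 of them qualify.
Total: 138 + 2 = 140.

140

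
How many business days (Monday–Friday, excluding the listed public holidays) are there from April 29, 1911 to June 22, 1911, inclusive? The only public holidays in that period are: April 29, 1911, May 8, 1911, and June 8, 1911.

37 business days

April 29, 1911 is a Saturday.
The range spans 55 days (inclusive of both endpoints).
55 = 7 × 7 + 6, so there are 7 full weeks plus 6 extra days.
Each full week contributes 5 weekdays (Mon–Fri): 7 × 5 = 35.
The 6 extra days are Sat, Sun, Mon, Tue, Wed, Thu — 4 of them qualify.
Total: 35 + 4 = 39.
Holidays: April 29, 1911 (Sat); May 8, 1911 (Mon); June 8, 1911 (Thu).
2 of the 3 holidays fall on weekdays; the rest are weekends and were already excluded.
Business days: 39 − 2 = 37.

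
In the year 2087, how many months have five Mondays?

4

A month has five Mondays exactly when Monday falls within its first (length − 28) days.
Jan: 31 days, starts Wed → 5 of Wed, Thu, Fri
Feb: 28 days, starts Sat → 5 of (none)
Mar: 31 days, starts Sat → 5 of Sat, Sun, Mon ✓
Apr: 30 days, starts Tue → 5 of Tue, Wed
May: 31 days, starts Thu → 5 of Thu, Fri, Sat
Jun: 30 days, starts Sun → 5 of Sun, Mon ✓
Jul: 31 days, starts Tue → 5 of Tue, Wed, Thu
Aug: 31 days, starts Fri → 5 of Fri, Sat, Sun
Sep: 30 days, starts Mon → 5 of Mon, Tue ✓
Oct: 31 days, starts Wed → 5 of Wed, Thu, Fri
Nov: 30 days, starts Sat → 5 of Sat, Sun
Dec: 31 days, starts Mon → 5 of Mon, Tue, Wed ✓
Months with five Mondays: Mar, Jun, Sep, Dec.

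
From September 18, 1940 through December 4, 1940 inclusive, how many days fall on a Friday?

September 18, 1940 is a Wednesday.
That's 78 days from start to end, counting both.
78 = 7 × 11 + 1, so there are 11 full weeks plus 1 extra day.
Each full week contributes one Friday: 11 so far.
The 1 extra day is Wednesday — none qualify.
Total: 11 + 0 = 11.

11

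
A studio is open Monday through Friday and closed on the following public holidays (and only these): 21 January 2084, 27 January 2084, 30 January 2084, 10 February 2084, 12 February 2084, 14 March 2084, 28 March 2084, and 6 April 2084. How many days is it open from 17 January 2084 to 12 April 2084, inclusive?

17 January 2084 is a Monday.
That's 87 days from start to end, counting both.
87 = 7 × 12 + 3, so there are 12 full weeks plus 3 extra days.
Each full week contributes 5 weekdays (Mon–Fri): 12 × 5 = 60.
The 3 extra days are Monday, Tuesday, Wednesday — 3 of them qualify.
Total: 60 + 3 = 63.
Holidays: 21 January 2084 (Fri); 27 January 2084 (Thu); 30 January 2084 (Sun); 10 February 2084 (Thu); 12 February 2084 (Sat); 14 March 2084 (Tue); 28 March 2084 (Tue); 6 April 2084 (Thu).
6 of the 8 holidays fall on weekdays; the rest are weekends and were already excluded.
Business days: 63 − 6 = 57.

57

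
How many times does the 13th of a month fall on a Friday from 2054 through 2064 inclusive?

18

Friday-the-13ths by year:
2054: Feb, Mar, Nov
2055: Aug
2056: Oct
2057: Apr, Jul
2058: Sep, Dec
2059: Jun
2060: Feb, Aug
2061: May
2062: Jan, Oct
2063: Apr, Jul
2064: Jun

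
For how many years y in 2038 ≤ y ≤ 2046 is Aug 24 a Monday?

1

Day of week of August 24 in each year:
2038: Tue, 2039: Wed, 2040: Fri, 2041: Sat, 2042: Sun, 2043: Mon ✓, 2044: Wed, 2045: Thu, 2046: Fri
Mondays: 2043.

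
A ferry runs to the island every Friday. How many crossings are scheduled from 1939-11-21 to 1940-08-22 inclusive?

1939-11-21 is a Tuesday.
From 1939-11-21 to 1940-08-22 is 276 days inclusive.
276 = 7 × 39 + 3, so there are 39 full weeks plus 3 extra days.
Each full week contributes one Friday: 39 so far.
The 3 extra days are Tuesday, Wednesday, Thursday — none qualify.
Total: 39 + 0 = 39.

39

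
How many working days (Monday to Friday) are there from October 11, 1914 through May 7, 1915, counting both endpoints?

150

October 11, 1914 is a Sunday.
From October 11, 1914 to May 7, 1915 is 209 days inclusive.
209 = 7 × 29 + 6, so there are 29 full weeks plus 6 extra days.
Each full week contributes 5 weekdays (Mon–Fri): 29 × 5 = 145.
The 6 extra days are Sun, Mon, Tue, Wed, Thu, Fri — 5 of them qualify.
Total: 145 + 5 = 150.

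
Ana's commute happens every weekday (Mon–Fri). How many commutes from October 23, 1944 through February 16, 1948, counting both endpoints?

October 23, 1944 is a Monday.
From October 23, 1944 to February 16, 1948 is 1212 days inclusive.
1212 = 7 × 173 + 1, so there are 173 full weeks plus 1 extra day.
Each full week contributes 5 weekdays (Mon–Fri): 173 × 5 = 865.
The 1 extra day is Mon — 1 of them qualifies.
Total: 865 + 1 = 866.

866 weekdays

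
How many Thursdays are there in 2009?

January 1, 2009 is a Thursday.
From January 1, 2009 to December 31, 2009 is 365 days inclusive.
365 = 7 × 52 + 1, so there are 52 full weeks plus 1 extra day.
Each full week contributes one Thursday: 52 so far.
The 1 extra day is Thursday — 1 of them qualifies.
Total: 52 + 1 = 53.

53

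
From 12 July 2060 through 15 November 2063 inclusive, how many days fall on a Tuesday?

12 July 2060 is a Monday.
From 12 July 2060 to 15 November 2063 is 1222 days inclusive.
1222 = 7 × 174 + 4, so there are 174 full weeks plus 4 extra days.
Each full week contributes one Tuesday: 174 so far.
The 4 extra days are Monday, Tuesday, Wednesday, Thursday — 1 of them qualifies.
Total: 174 + 1 = 175.

175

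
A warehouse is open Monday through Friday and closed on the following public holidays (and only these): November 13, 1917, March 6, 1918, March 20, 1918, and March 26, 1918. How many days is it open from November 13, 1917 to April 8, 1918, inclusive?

101

November 13, 1917 is a Tuesday.
From November 13, 1917 to April 8, 1918 is 147 days inclusive.
147 = 7 × 21, so the span is exactly 21 full weeks.
Each full week contributes 5 weekdays (Mon–Fri): 21 × 5 = 105.
Total: 105.
Holidays: November 13, 1917 (Tue); March 6, 1918 (Wed); March 20, 1918 (Wed); March 26, 1918 (Tue).
All 4 holidays fall on weekdays, so subtract 4.
Business days: 105 − 4 = 101.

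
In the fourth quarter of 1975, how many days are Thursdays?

13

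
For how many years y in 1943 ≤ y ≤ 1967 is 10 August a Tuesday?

4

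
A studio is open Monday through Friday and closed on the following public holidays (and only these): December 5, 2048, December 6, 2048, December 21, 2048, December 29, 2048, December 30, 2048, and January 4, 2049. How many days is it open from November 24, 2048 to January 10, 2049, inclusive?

30 working days

November 24, 2048 is a Tuesday.
That's 48 days from start to end, counting both.
48 = 7 × 6 + 6, so there are 6 full weeks plus 6 extra days.
Each full week contributes 5 weekdays (Mon–Fri): 6 × 5 = 30.
The 6 extra days are Tuesday, Wednesday, Thursday, Friday, Saturday, Sunday — 4 of them qualify.
Total: 30 + 4 = 34.
Holidays: December 5, 2048 (Sat); December 6, 2048 (Sun); December 21, 2048 (Mon); December 29, 2048 (Tue); December 30, 2048 (Wed); January 4, 2049 (Mon).
4 of the 6 holidays fall on weekdays; the rest are weekends and were already excluded.
Business days: 34 − 4 = 30.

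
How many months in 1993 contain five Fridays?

5

A month has five Fridays exactly when Friday falls within its first (length − 28) days.
Jan: 31 days, starts Fri → 5 of Fri, Sat, Sun ✓
Feb: 28 days, starts Mon → 5 of (none)
Mar: 31 days, starts Mon → 5 of Mon, Tue, Wed
Apr: 30 days, starts Thu → 5 of Thu, Fri ✓
May: 31 days, starts Sat → 5 of Sat, Sun, Mon
Jun: 30 days, starts Tue → 5 of Tue, Wed
Jul: 31 days, starts Thu → 5 of Thu, Fri, Sat ✓
Aug: 31 days, starts Sun → 5 of Sun, Mon, Tue
Sep: 30 days, starts Wed → 5 of Wed, Thu
Oct: 31 days, starts Fri → 5 of Fri, Sat, Sun ✓
Nov: 30 days, starts Mon → 5 of Mon, Tue
Dec: 31 days, starts Wed → 5 of Wed, Thu, Fri ✓
Months with five Fridays: Jan, Apr, Jul, Oct, Dec.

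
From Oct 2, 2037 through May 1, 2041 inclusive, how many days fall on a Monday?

Oct 2, 2037 is a Friday.
The range spans 1308 days (inclusive of both endpoints).
1308 = 7 × 186 + 6, so there are 186 full weeks plus 6 extra days.
Each full week contributes one Monday: 186 so far.
The 6 extra days are Friday, Saturday, Sunday, Monday, Tuesday, Wednesday — 1 of them qualifies.
Total: 186 + 1 = 187.

187 Mondays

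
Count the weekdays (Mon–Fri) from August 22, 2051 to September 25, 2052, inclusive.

287

August 22, 2051 is a Tuesday.
The range spans 401 days (inclusive of both endpoints).
401 = 7 × 57 + 2, so there are 57 full weeks plus 2 extra days.
Each full week contributes 5 weekdays (Mon–Fri): 57 × 5 = 285.
The 2 extra days are Tue, Wed — 2 of them qualify.
Total: 285 + 2 = 287.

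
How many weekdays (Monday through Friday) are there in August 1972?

23

August 1, 1972 is a Tuesday.
The range spans 31 days (inclusive of both endpoints).
31 = 7 × 4 + 3, so there are 4 full weeks plus 3 extra days.
Each full week contributes 5 weekdays (Mon–Fri): 4 × 5 = 20.
The 3 extra days are Tue, Wed, Thu — 3 of them qualify.
Total: 20 + 3 = 23.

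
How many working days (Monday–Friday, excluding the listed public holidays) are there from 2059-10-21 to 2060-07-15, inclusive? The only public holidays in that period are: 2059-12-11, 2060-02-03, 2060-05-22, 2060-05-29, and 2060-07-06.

190

2059-10-21 is a Tuesday.
The range spans 269 days (inclusive of both endpoints).
269 = 7 × 38 + 3, so there are 38 full weeks plus 3 extra days.
Each full week contributes 5 weekdays (Mon–Fri): 38 × 5 = 190.
The 3 extra days are Tue, Wed, Thu — 3 of them qualify.
Total: 190 + 3 = 193.
Holidays: 2059-12-11 (Thu); 2060-02-03 (Tue); 2060-05-22 (Sat); 2060-05-29 (Sat); 2060-07-06 (Tue).
3 of the 5 holidays fall on weekdays; the rest are weekends and were already excluded.
Business days: 193 − 3 = 190.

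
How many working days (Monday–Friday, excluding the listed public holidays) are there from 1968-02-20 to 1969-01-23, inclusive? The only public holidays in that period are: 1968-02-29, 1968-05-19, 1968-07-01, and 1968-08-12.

240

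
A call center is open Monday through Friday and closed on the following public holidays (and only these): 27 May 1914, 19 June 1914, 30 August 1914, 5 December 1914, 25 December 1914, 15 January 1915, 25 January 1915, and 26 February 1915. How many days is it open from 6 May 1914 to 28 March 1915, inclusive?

6 May 1914 is a Wednesday.
From 6 May 1914 to 28 March 1915 is 327 days inclusive.
327 = 7 × 46 + 5, so there are 46 full weeks plus 5 extra days.
Each full week contributes 5 weekdays (Mon–Fri): 46 × 5 = 230.
The 5 extra days are Wed, Thu, Fri, Sat, Sun — 3 of them qualify.
Total: 230 + 3 = 233.
Holidays: 27 May 1914 (Wed); 19 June 1914 (Fri); 30 August 1914 (Sun); 5 December 1914 (Sat); 25 December 1914 (Fri); 15 January 1915 (Fri); 25 January 1915 (Mon); 26 February 1915 (Fri).
6 of the 8 holidays fall on weekdays; the rest are weekends and were already excluded.
Business days: 233 − 6 = 227.

227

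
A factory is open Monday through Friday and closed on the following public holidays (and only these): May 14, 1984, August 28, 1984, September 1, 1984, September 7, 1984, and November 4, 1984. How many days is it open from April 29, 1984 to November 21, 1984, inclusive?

145 business days

April 29, 1984 is a Sunday.
From April 29, 1984 to November 21, 1984 is 207 days inclusive.
207 = 7 × 29 + 4, so there are 29 full weeks plus 4 extra days.
Each full week contributes 5 weekdays (Mon–Fri): 29 × 5 = 145.
The 4 extra days are Sunday, Monday, Tuesday, Wednesday — 3 of them qualify.
Total: 145 + 3 = 148.
Holidays: May 14, 1984 (Mon); August 28, 1984 (Tue); September 1, 1984 (Sat); September 7, 1984 (Fri); November 4, 1984 (Sun).
3 of the 5 holidays fall on weekdays; the rest are weekends and were already excluded.
Business days: 148 − 3 = 145.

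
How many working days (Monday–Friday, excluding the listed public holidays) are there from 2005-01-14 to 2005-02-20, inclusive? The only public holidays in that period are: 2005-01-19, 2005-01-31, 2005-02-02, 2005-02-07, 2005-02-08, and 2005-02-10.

20

2005-01-14 is a Friday.
The range spans 38 days (inclusive of both endpoints).
38 = 7 × 5 + 3, so there are 5 full weeks plus 3 extra days.
Each full week contributes 5 weekdays (Mon–Fri): 5 × 5 = 25.
The 3 extra days are Fri, Sat, Sun — 1 of them qualifies.
Total: 25 + 1 = 26.
Holidays: 2005-01-19 (Wed); 2005-01-31 (Mon); 2005-02-02 (Wed); 2005-02-07 (Mon); 2005-02-08 (Tue); 2005-02-10 (Thu).
All 6 holidays fall on weekdays, so subtract 6.
Business days: 26 − 6 = 20.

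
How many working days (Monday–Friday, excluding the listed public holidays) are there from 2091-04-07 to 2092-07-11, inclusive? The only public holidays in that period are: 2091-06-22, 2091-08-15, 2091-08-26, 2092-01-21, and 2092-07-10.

2091-04-07 is a Saturday.
That's 462 days from start to end, counting both.
462 = 7 × 66, so the span is exactly 66 full weeks.
Each full week contributes 5 weekdays (Mon–Fri): 66 × 5 = 330.
Total: 330.
Holidays: 2091-06-22 (Fri); 2091-08-15 (Wed); 2091-08-26 (Sun); 2092-01-21 (Mon); 2092-07-10 (Thu).
4 of the 5 holidays fall on weekdays; the rest are weekends and were already excluded.
Business days: 330 − 4 = 326.

326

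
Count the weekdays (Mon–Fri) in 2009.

261 weekdays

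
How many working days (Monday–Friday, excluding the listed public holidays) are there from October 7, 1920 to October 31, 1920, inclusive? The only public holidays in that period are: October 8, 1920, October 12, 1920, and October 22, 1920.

October 7, 1920 is a Thursday.
The range spans 25 days (inclusive of both endpoints).
25 = 7 × 3 + 4, so there are 3 full weeks plus 4 extra days.
Each full week contributes 5 weekdays (Mon–Fri): 3 × 5 = 15.
The 4 extra days are Thu, Fri, Sat, Sun — 2 of them qualify.
Total: 15 + 2 = 17.
Holidays: October 8, 1920 (Fri); October 12, 1920 (Tue); October 22, 1920 (Fri).
All 3 holidays fall on weekdays, so subtract 3.
Business days: 17 − 3 = 14.

14 working days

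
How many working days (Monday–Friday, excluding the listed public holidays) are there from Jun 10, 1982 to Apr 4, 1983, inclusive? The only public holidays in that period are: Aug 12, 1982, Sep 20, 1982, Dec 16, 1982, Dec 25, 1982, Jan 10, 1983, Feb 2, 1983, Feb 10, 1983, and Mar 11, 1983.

Jun 10, 1982 is a Thursday.
That's 299 days from start to end, counting both.
299 = 7 × 42 + 5, so there are 42 full weeks plus 5 extra days.
Each full week contributes 5 weekdays (Mon–Fri): 42 × 5 = 210.
The 5 extra days are Thursday, Friday, Saturday, Sunday, Monday — 3 of them qualify.
Total: 210 + 3 = 213.
Holidays: Aug 12, 1982 (Thu); Sep 20, 1982 (Mon); Dec 16, 1982 (Thu); Dec 25, 1982 (Sat); Jan 10, 1983 (Mon); Feb 2, 1983 (Wed); Feb 10, 1983 (Thu); Mar 11, 1983 (Fri).
7 of the 8 holidays fall on weekdays; the rest are weekends and were already excluded.
Business days: 213 − 7 = 206.

206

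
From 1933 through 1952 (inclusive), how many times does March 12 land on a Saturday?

2

Day of week of March 12 in each year:
1933: Sun, 1934: Mon, 1935: Tue, 1936: Thu, 1937: Fri, 1938: Sat ✓, 1939: Sun, 1940: Tue, 1941: Wed, 1942: Thu, 1943: Fri, 1944: Sun, 1945: Mon, 1946: Tue, 1947: Wed, 1948: Fri, 1949: Sat ✓, 1950: Sun, 1951: Mon, 1952: Wed
Saturdays: 1938, 1949.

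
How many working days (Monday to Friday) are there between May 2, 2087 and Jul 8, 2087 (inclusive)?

48

May 2, 2087 is a Friday.
From May 2, 2087 to Jul 8, 2087 is 68 days inclusive.
68 = 7 × 9 + 5, so there are 9 full weeks plus 5 extra days.
Each full week contributes 5 weekdays (Mon–Fri): 9 × 5 = 45.
The 5 extra days are Friday, Saturday, Sunday, Monday, Tuesday — 3 of them qualify.
Total: 45 + 3 = 48.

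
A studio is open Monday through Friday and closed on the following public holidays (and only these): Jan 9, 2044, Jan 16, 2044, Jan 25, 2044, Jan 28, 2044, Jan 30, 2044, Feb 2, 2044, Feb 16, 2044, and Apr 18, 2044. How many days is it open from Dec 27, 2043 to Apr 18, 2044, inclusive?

76

Dec 27, 2043 is a Sunday.
The range spans 114 days (inclusive of both endpoints).
114 = 7 × 16 + 2, so there are 16 full weeks plus 2 extra days.
Each full week contributes 5 weekdays (Mon–Fri): 16 × 5 = 80.
The 2 extra days are Sun, Mon — 1 of them qualifies.
Total: 80 + 1 = 81.
Holidays: Jan 9, 2044 (Sat); Jan 16, 2044 (Sat); Jan 25, 2044 (Mon); Jan 28, 2044 (Thu); Jan 30, 2044 (Sat); Feb 2, 2044 (Tue); Feb 16, 2044 (Tue); Apr 18, 2044 (Mon).
5 of the 8 holidays fall on weekdays; the rest are weekends and were already excluded.
Business days: 81 − 5 = 76.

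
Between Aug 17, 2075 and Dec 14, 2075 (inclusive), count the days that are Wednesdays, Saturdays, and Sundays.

52

Aug 17, 2075 is a Saturday.
That's 120 days from start to end, counting both.
120 = 7 × 17 + 1, so there are 17 full weeks plus 1 extra day.
Each full week contributes 3 days from the set (Wed, Sat, Sun): 17 × 3 = 51.
The 1 extra day is Sat — 1 of them qualifies.
Total: 51 + 1 = 52.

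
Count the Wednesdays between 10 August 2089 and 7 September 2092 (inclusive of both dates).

10 August 2089 is a Wednesday.
That's 1125 days from start to end, counting both.
1125 = 7 × 160 + 5, so there are 160 full weeks plus 5 extra days.
Each full week contributes one Wednesday: 160 so far.
The 5 extra days are Wed, Thu, Fri, Sat, Sun — 1 of them qualifies.
Total: 160 + 1 = 161.

161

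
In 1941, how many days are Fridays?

52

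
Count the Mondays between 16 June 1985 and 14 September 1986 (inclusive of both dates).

16 June 1985 is a Sunday.
From 16 June 1985 to 14 September 1986 is 456 days inclusive.
456 = 7 × 65 + 1, so there are 65 full weeks plus 1 extra day.
Each full week contributes one Monday: 65 so far.
The 1 extra day is Sun — none qualify.
Total: 65 + 0 = 65.

65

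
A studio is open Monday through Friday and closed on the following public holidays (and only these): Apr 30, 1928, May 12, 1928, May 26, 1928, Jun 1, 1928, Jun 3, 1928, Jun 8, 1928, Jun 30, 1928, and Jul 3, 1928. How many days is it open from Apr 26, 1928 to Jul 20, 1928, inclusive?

58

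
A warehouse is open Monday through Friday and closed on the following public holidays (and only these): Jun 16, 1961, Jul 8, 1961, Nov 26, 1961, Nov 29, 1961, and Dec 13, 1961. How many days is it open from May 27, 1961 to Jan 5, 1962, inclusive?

157

May 27, 1961 is a Saturday.
From May 27, 1961 to Jan 5, 1962 is 224 days inclusive.
224 = 7 × 32, so the span is exactly 32 full weeks.
Each full week contributes 5 weekdays (Mon–Fri): 32 × 5 = 160.
Holidays: Jun 16, 1961 (Fri); Jul 8, 1961 (Sat); Nov 26, 1961 (Sun); Nov 29, 1961 (Wed); Dec 13, 1961 (Wed).
3 of the 5 holidays fall on weekdays; the rest are weekends and were already excluded.
Business days: 160 − 3 = 157.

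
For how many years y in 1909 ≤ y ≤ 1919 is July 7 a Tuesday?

Day of week of July 7 in each year:
1909: Wed, 1910: Thu, 1911: Fri, 1912: Sun, 1913: Mon, 1914: Tue ✓, 1915: Wed, 1916: Fri, 1917: Sat, 1918: Sun, 1919: Mon
Tuesdays: 1914.

1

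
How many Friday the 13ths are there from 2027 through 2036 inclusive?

Friday-the-13ths by year:
2027: Aug
2028: Oct
2029: Apr, Jul
2030: Sep, Dec
2031: Jun
2032: Feb, Aug
2033: May
2034: Jan, Oct
2035: Apr, Jul
2036: Jun

15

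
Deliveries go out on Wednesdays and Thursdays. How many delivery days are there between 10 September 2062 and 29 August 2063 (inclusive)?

101

10 September 2062 is a Sunday.
The range spans 354 days (inclusive of both endpoints).
354 = 7 × 50 + 4, so there are 50 full weeks plus 4 extra days.
Each full week contributes 2 days from the set (Wed, Thu): 50 × 2 = 100.
The 4 extra days are Sun, Mon, Tue, Wed — 1 of them qualifies.
Total: 100 + 1 = 101.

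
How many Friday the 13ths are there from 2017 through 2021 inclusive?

Friday-the-13ths by year:
2017: Jan, Oct
2018: Apr, Jul
2019: Sep, Dec
2020: Mar, Nov
2021: Aug

9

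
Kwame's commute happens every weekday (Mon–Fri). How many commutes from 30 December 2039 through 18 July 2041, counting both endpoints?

405

30 December 2039 is a Friday.
That's 567 days from start to end, counting both.
567 = 7 × 81, so the span is exactly 81 full weeks.
Each full week contributes 5 weekdays (Mon–Fri): 81 × 5 = 405.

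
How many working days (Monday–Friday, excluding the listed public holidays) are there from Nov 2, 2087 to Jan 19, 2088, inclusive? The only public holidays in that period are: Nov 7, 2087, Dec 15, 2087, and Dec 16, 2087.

Nov 2, 2087 is a Sunday.
From Nov 2, 2087 to Jan 19, 2088 is 79 days inclusive.
79 = 7 × 11 + 2, so there are 11 full weeks plus 2 extra days.
Each full week contributes 5 weekdays (Mon–Fri): 11 × 5 = 55.
The 2 extra days are Sun, Mon — 1 of them qualifies.
Total: 55 + 1 = 56.
Holidays: Nov 7, 2087 (Fri); Dec 15, 2087 (Mon); Dec 16, 2087 (Tue).
All 3 holidays fall on weekdays, so subtract 3.
Business days: 56 − 3 = 53.

53 working days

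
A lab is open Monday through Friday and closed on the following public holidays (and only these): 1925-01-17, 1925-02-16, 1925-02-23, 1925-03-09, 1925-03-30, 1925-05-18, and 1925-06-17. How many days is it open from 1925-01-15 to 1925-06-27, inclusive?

1925-01-15 is a Thursday.
The range spans 164 days (inclusive of both endpoints).
164 = 7 × 23 + 3, so there are 23 full weeks plus 3 extra days.
Each full week contributes 5 weekdays (Mon–Fri): 23 × 5 = 115.
The 3 extra days are Thu, Fri, Sat — 2 of them qualify.
Total: 115 + 2 = 117.
Holidays: 1925-01-17 (Sat); 1925-02-16 (Mon); 1925-02-23 (Mon); 1925-03-09 (Mon); 1925-03-30 (Mon); 1925-05-18 (Mon); 1925-06-17 (Wed).
6 of the 7 holidays fall on weekdays; the rest are weekends and were already excluded.
Business days: 117 − 6 = 111.

111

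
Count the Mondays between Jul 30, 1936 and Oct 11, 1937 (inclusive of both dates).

63

Jul 30, 1936 is a Thursday.
From Jul 30, 1936 to Oct 11, 1937 is 439 days inclusive.
439 = 7 × 62 + 5, so there are 62 full weeks plus 5 extra days.
Each full week contributes one Monday: 62 so far.
The 5 extra days are Thursday, Friday, Saturday, Sunday, Monday — 1 of them qualifies.
Total: 62 + 1 = 63.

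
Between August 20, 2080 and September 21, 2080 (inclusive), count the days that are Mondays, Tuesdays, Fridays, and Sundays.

August 20, 2080 is a Tuesday.
From August 20, 2080 to September 21, 2080 is 33 days inclusive.
33 = 7 × 4 + 5, so there are 4 full weeks plus 5 extra days.
Each full week contributes 4 days from the set (Mon, Tue, Fri, Sun): 4 × 4 = 16.
The 5 extra days are Tuesday, Wednesday, Thursday, Friday, Saturday — 2 of them qualify.
Total: 16 + 2 = 18.

18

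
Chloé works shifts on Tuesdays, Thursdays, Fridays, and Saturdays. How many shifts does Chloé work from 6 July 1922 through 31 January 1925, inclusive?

6 July 1922 is a Thursday.
From 6 July 1922 to 31 January 1925 is 941 days inclusive.
941 = 7 × 134 + 3, so there are 134 full weeks plus 3 extra days.
Each full week contributes 4 days from the set (Tue, Thu, Fri, Sat): 134 × 4 = 536.
The 3 extra days are Thu, Fri, Sat — 3 of them qualify.
Total: 536 + 3 = 539.

539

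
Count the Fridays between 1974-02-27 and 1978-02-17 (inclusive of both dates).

208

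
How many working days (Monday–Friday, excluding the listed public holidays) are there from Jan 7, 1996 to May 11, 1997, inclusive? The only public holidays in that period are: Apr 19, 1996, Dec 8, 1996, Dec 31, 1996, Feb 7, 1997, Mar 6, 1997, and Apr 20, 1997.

346

Jan 7, 1996 is a Sunday.
That's 491 days from start to end, counting both.
491 = 7 × 70 + 1, so there are 70 full weeks plus 1 extra day.
Each full week contributes 5 weekdays (Mon–Fri): 70 × 5 = 350.
The 1 extra day is Sun — none qualify.
Total: 350 + 0 = 350.
Holidays: Apr 19, 1996 (Fri); Dec 8, 1996 (Sun); Dec 31, 1996 (Tue); Feb 7, 1997 (Fri); Mar 6, 1997 (Thu); Apr 20, 1997 (Sun).
4 of the 6 holidays fall on weekdays; the rest are weekends and were already excluded.
Business days: 350 − 4 = 346.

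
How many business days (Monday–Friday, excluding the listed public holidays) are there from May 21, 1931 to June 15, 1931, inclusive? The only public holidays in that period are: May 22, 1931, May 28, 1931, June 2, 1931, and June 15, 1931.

May 21, 1931 is a Thursday.
From May 21, 1931 to June 15, 1931 is 26 days inclusive.
26 = 7 × 3 + 5, so there are 3 full weeks plus 5 extra days.
Each full week contributes 5 weekdays (Mon–Fri): 3 × 5 = 15.
The 5 extra days are Thu, Fri, Sat, Sun, Mon — 3 of them qualify.
Total: 15 + 3 = 18.
Holidays: May 22, 1931 (Fri); May 28, 1931 (Thu); June 2, 1931 (Tue); June 15, 1931 (Mon).
All 4 holidays fall on weekdays, so subtract 4.
Business days: 18 − 4 = 14.

14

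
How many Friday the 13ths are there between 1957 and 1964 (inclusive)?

Friday-the-13ths by year:
1957: Sep, Dec
1958: Jun
1959: Feb, Mar, Nov
1960: May
1961: Jan, Oct
1962: Apr, Jul
1963: Sep, Dec
1964: Mar, Nov

15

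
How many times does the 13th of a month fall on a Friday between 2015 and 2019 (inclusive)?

10

Friday-the-13ths by year:
2015: Feb, Mar, Nov
2016: May
2017: Jan, Oct
2018: Apr, Jul
2019: Sep, Dec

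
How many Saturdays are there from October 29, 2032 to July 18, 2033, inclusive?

October 29, 2032 is a Friday.
From October 29, 2032 to July 18, 2033 is 263 days inclusive.
263 = 7 × 37 + 4, so there are 37 full weeks plus 4 extra days.
Each full week contributes one Saturday: 37 so far.
The 4 extra days are Fri, Sat, Sun, Mon — 1 of them qualifies.
Total: 37 + 1 = 38.

38 Saturdays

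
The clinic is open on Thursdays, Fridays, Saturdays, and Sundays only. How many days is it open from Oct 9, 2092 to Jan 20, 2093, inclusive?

60

Oct 9, 2092 is a Thursday.
The range spans 104 days (inclusive of both endpoints).
104 = 7 × 14 + 6, so there are 14 full weeks plus 6 extra days.
Each full week contributes 4 days from the set (Thu, Fri, Sat, Sun): 14 × 4 = 56.
The 6 extra days are Thursday, Friday, Saturday, Sunday, Monday, Tuesday — 4 of them qualify.
Total: 56 + 4 = 60.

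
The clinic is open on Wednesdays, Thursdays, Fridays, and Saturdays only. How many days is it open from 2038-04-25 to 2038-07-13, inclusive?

2038-04-25 is a Sunday.
That's 80 days from start to end, counting both.
80 = 7 × 11 + 3, so there are 11 full weeks plus 3 extra days.
Each full week contributes 4 days from the set (Wed, Thu, Fri, Sat): 11 × 4 = 44.
The 3 extra days are Sun, Mon, Tue — none qualify.
Total: 44 + 0 = 44.

44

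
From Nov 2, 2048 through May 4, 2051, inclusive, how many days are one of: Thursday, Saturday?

261

Nov 2, 2048 is a Monday.
The range spans 914 days (inclusive of both endpoints).
914 = 7 × 130 + 4, so there are 130 full weeks plus 4 extra days.
Each full week contributes 2 days from the set (Thu, Sat): 130 × 2 = 260.
The 4 extra days are Monday, Tuesday, Wednesday, Thursday — 1 of them qualifies.
Total: 260 + 1 = 261.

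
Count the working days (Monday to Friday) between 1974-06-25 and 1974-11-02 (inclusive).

1974-06-25 is a Tuesday.
That's 131 days from start to end, counting both.
131 = 7 × 18 + 5, so there are 18 full weeks plus 5 extra days.
Each full week contributes 5 weekdays (Mon–Fri): 18 × 5 = 90.
The 5 extra days are Tue, Wed, Thu, Fri, Sat — 4 of them qualify.
Total: 90 + 4 = 94.

94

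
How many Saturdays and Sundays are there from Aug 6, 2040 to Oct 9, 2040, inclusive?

Aug 6, 2040 is a Monday.
The range spans 65 days (inclusive of both endpoints).
65 = 7 × 9 + 2, so there are 9 full weeks plus 2 extra days.
Each full week contributes 2 weekend days (Sat, Sun): 9 × 2 = 18.
The 2 extra days are Monday, Tuesday — none qualify.
Total: 18 + 0 = 18.

18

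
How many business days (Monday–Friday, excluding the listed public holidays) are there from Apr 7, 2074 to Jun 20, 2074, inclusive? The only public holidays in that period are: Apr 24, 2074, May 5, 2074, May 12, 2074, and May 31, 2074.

Apr 7, 2074 is a Saturday.
That's 75 days from start to end, counting both.
75 = 7 × 10 + 5, so there are 10 full weeks plus 5 extra days.
Each full week contributes 5 weekdays (Mon–Fri): 10 × 5 = 50.
The 5 extra days are Saturday, Sunday, Monday, Tuesday, Wednesday — 3 of them qualify.
Total: 50 + 3 = 53.
Holidays: Apr 24, 2074 (Tue); May 5, 2074 (Sat); May 12, 2074 (Sat); May 31, 2074 (Thu).
2 of the 4 holidays fall on weekdays; the rest are weekends and were already excluded.
Business days: 53 − 2 = 51.

51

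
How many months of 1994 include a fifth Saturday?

A month has five Saturdays exactly when Saturday falls within its first (length − 28) days.
Jan: 31 days, starts Sat → 5 of Sat, Sun, Mon ✓
Feb: 28 days, starts Tue → 5 of (none)
Mar: 31 days, starts Tue → 5 of Tue, Wed, Thu
Apr: 30 days, starts Fri → 5 of Fri, Sat ✓
May: 31 days, starts Sun → 5 of Sun, Mon, Tue
Jun: 30 days, starts Wed → 5 of Wed, Thu
Jul: 31 days, starts Fri → 5 of Fri, Sat, Sun ✓
Aug: 31 days, starts Mon → 5 of Mon, Tue, Wed
Sep: 30 days, starts Thu → 5 of Thu, Fri
Oct: 31 days, starts Sat → 5 of Sat, Sun, Mon ✓
Nov: 30 days, starts Tue → 5 of Tue, Wed
Dec: 31 days, starts Thu → 5 of Thu, Fri, Sat ✓
Months with five Saturdays: Jan, Apr, Jul, Oct, Dec.

5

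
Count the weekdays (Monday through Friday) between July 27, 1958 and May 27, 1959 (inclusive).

218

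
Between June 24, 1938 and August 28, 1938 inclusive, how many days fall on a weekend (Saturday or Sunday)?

June 24, 1938 is a Friday.
That's 66 days from start to end, counting both.
66 = 7 × 9 + 3, so there are 9 full weeks plus 3 extra days.
Each full week contributes 2 weekend days (Sat, Sun): 9 × 2 = 18.
The 3 extra days are Fri, Sat, Sun — 2 of them qualify.
Total: 18 + 2 = 20.

20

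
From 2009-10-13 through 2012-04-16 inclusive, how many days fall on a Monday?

131

2009-10-13 is a Tuesday.
That's 917 days from start to end, counting both.
917 = 7 × 131, so the span is exactly 131 full weeks.
Each full week contributes one Monday: 131 so far.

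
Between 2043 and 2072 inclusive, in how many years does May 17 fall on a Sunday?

5

Day of week of May 17 in each year:
2043: Sun ✓, 2044: Tue, 2045: Wed, 2046: Thu, 2047: Fri, 2048: Sun ✓, 2049: Mon, 2050: Tue, 2051: Wed, 2052: Fri, 2053: Sat, 2054: Sun ✓, 2055: Mon, 2056: Wed, 2057: Thu, 2058: Fri, 2059: Sat, 2060: Mon, 2061: Tue, 2062: Wed, 2063: Thu, 2064: Sat, 2065: Sun ✓, 2066: Mon, 2067: Tue, 2068: Thu, 2069: Fri, 2070: Sat, 2071: Sun ✓, 2072: Tue
Sundays: 2043, 2048, 2054, 2065, 2071.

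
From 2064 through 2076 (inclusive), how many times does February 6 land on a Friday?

2

Day of week of February 6 in each year:
2064: Wed, 2065: Fri ✓, 2066: Sat, 2067: Sun, 2068: Mon, 2069: Wed, 2070: Thu, 2071: Fri ✓, 2072: Sat, 2073: Mon, 2074: Tue, 2075: Wed, 2076: Thu
Fridays: 2065, 2071.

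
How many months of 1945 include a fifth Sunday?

4

A month has five Sundays exactly when Sunday falls within its first (length − 28) days.
Jan: 31 days, starts Mon → 5 of Mon, Tue, Wed
Feb: 28 days, starts Thu → 5 of (none)
Mar: 31 days, starts Thu → 5 of Thu, Fri, Sat
Apr: 30 days, starts Sun → 5 of Sun, Mon ✓
May: 31 days, starts Tue → 5 of Tue, Wed, Thu
Jun: 30 days, starts Fri → 5 of Fri, Sat
Jul: 31 days, starts Sun → 5 of Sun, Mon, Tue ✓
Aug: 31 days, starts Wed → 5 of Wed, Thu, Fri
Sep: 30 days, starts Sat → 5 of Sat, Sun ✓
Oct: 31 days, starts Mon → 5 of Mon, Tue, Wed
Nov: 30 days, starts Thu → 5 of Thu, Fri
Dec: 31 days, starts Sat → 5 of Sat, Sun, Mon ✓
Months with five Sundays: Apr, Jul, Sep, Dec.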